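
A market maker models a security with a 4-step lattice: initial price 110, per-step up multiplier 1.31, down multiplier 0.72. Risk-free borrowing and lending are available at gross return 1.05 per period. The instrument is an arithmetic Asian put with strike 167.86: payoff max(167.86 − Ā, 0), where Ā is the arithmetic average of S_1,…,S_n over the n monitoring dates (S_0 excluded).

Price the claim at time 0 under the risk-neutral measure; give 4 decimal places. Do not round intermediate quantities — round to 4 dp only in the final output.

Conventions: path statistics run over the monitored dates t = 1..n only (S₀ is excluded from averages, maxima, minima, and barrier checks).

No-arbitrage gives p* = (R−d)/(u−d) = 0.5593: enumerate every path, weight its payoff by its p*-probability, and discount by R^4.
Enumerate all 2^4 = 16 price paths (U = up ×1.31, D = down ×0.72); each path with k up-moves has probability p*^k·(1−p*)^(4−k).
DDDD: Ā=51.7106, payoff=116.1494, prob=0.037713
UDDD: Ā=94.0846, payoff=73.7754, prob=0.047866
DUDD: Ā=77.8596, payoff=90.0004, prob=0.047866
UUDD: Ā=141.6613, payoff=26.1987, prob=0.060753
DDUD: Ā=66.1776, payoff=101.6824, prob=0.047866
UDUD: Ā=120.4065, payoff=47.4535, prob=0.060753
DUUD: Ā=104.1815, payoff=63.6785, prob=0.060753
UUUD: Ā=189.5525, payoff=0.0000, prob=0.077109
DDDU: Ā=57.7666, payoff=110.0934, prob=0.047866
UDDU: Ā=105.1031, payoff=62.7569, prob=0.060753
DUDU: Ā=88.8781, payoff=78.9819, prob=0.060753
UUDU: Ā=161.7087, payoff=6.1513, prob=0.077109
DDUU: Ā=77.1961, payoff=90.6639, prob=0.060753
UDUU: Ā=140.4540, payoff=27.4060, prob=0.077109
DUUU: Ā=124.2290, payoff=43.6310, prob=0.077109
UUUU: Ā=226.0277, payoff=0.0000, prob=0.097870
Price = Σ prob·payoff / R^4 = 50.770683 / 1.215506 = 41.7692

price = 41.7692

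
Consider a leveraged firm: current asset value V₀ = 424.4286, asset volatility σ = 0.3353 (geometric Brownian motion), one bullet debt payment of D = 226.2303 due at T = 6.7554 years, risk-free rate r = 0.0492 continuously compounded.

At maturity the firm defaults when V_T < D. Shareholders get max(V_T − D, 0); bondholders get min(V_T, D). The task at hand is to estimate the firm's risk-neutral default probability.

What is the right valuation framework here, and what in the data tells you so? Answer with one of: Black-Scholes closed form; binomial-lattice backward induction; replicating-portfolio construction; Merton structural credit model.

framework: Merton structural credit model

Key observation: the question is about default risk generated by asset-value dynamics against a debt face of 226.2303 — the structural framework prices exactly that.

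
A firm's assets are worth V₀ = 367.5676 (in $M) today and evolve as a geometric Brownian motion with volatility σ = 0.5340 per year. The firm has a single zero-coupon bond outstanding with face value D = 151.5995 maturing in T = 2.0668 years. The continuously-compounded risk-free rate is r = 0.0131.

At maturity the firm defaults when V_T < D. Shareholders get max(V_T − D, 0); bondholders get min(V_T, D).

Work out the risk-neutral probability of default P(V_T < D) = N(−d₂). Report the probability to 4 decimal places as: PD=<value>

Equity is a call on the firm's assets struck at D = 151.5995:
d₁ = [ln(V₀/D) + (r + σ²/2)T] / (σ√T)
   = [ln(367.5676/151.5995) + (0.0131 + 0.5·0.5340²)·2.0668] / (0.5340·√2.0668)
   = [0.885665 + 0.321755] / 0.767698 = 1.572780
d₂ = d₁ − σ√T = 1.572780 − 0.767698 = 0.805082
risk-neutral PD = N(−d₂) = N(-0.805082) = 0.210386

PD=0.2104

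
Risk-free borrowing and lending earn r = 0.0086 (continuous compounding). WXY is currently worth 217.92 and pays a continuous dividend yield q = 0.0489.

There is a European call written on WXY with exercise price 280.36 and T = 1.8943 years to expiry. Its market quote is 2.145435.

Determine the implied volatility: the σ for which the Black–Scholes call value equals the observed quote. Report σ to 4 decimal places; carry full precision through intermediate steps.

sigma = 0.1733

At σ = 0.1733 the Black–Scholes value reproduces the quote:
σ√T = 0.1733·√1.8943 = 0.238519
d₁ = (ln(S/K) + (r−q+σ²/2)T) / (σ√T) = (ln(217.92/280.36) + (0.0086−0.0489+0.1733²/2)·1.8943) / 0.238519 = (-0.251946 − 0.047895) / 0.238519 = -1.257095
d₂ = d₁ − σ√T = -1.257095 − 0.238519 = -1.495614
e^{−rT} = 0.983841
e^{−qT} = 0.911530
N(d₁) = 0.104360,  N(d₂) = 0.067377
V = S·e^{−qT}·N(d₁) − K·e^{−rT}·N(d₂) = 20.730035 − 18.584600 = 2.145435 (equal to the quote); since ∂V/∂σ > 0 for all σ, the implied volatility is unique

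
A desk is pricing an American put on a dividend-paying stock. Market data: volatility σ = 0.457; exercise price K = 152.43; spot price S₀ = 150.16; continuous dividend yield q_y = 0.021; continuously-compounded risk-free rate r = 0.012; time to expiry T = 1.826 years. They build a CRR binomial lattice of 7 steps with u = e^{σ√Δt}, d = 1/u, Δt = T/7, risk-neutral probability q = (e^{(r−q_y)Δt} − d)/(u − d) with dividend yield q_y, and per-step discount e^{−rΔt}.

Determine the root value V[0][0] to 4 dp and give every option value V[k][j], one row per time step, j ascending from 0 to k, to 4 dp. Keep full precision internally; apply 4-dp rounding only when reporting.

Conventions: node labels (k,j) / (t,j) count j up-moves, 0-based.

price = 39.2242
tree:
39.2242
51.1545 24.1313
64.7515 33.9993 11.5878
79.2316 46.5560 18.0617 3.3283
93.3988 61.5430 27.5766 5.9295 0.0000
105.6874 77.8797 40.9319 10.5638 0.0000 0.0000
115.4178 93.3988 58.3185 18.8200 0.0000 0.0000 0.0000
123.1226 105.6874 77.8797 33.5289 0.0000 0.0000 0.0000 0.0000

params: Δt=0.26086 u=1.26290 d=0.79183 q=0.43693 e^(-rΔt)=0.99687
t_7 payoffs: 123.1226 105.6874 77.8797 33.5289 0.0000 0.0000 0.0000 0.0000
k=6: node(6,0) S=37.0122 payoff=115.4178 vs cont=115.1436 → 115.4178 [stop]  node(6,1) S=59.0312 payoff=93.3988 vs cont=93.2449 → 93.3988 [stop]  node(6,2) S=94.1495 payoff=58.2805 vs cont=58.3185 → 58.3185 [wait]  node(6,3) S=150.1600 payoff=2.2700 vs cont=18.8200 → 18.8200 [wait]  node(6,4) S=239.4918 payoff=0.0000 vs cont=0.0000 → 0.0000 [wait]  node(6,5) S=381.9682 payoff=0.0000 vs cont=0.0000 → 0.0000 [wait]  node(6,6) S=609.2053 payoff=0.0000 vs cont=0.0000 → 0.0000 [wait]
k=5: node(5,0) S=46.7426 payoff=105.6874 vs cont=105.4663 → 105.6874 [stop]  node(5,1) S=74.5503 payoff=77.8797 vs cont=77.8271 → 77.8797 [stop]  node(5,2) S=118.9011 payoff=33.5289 vs cont=40.9319 → 40.9319 [wait]  node(5,3) S=189.6367 payoff=0.0000 vs cont=10.5638 → 10.5638 [wait]  node(5,4) S=302.4537 payoff=0.0000 vs cont=0.0000 → 0.0000 [wait]  node(5,5) S=482.3868 payoff=0.0000 vs cont=0.0000 → 0.0000 [wait]
k=4: node(4,0) S=59.0312 payoff=93.3988 vs cont=93.2449 → 93.3988 [stop]  node(4,1) S=94.1495 payoff=58.2805 vs cont=61.5430 → 61.5430 [wait]  node(4,2) S=150.1600 payoff=2.2700 vs cont=27.5766 → 27.5766 [wait]  node(4,3) S=239.4918 payoff=0.0000 vs cont=5.9295 → 5.9295 [wait]  node(4,4) S=381.9682 payoff=0.0000 vs cont=0.0000 → 0.0000 [wait]
k=3: node(3,0) S=74.5503 payoff=77.8797 vs cont=79.2316 → 79.2316 [wait]  node(3,1) S=118.9011 payoff=33.5289 vs cont=46.5560 → 46.5560 [wait]  node(3,2) S=189.6367 payoff=0.0000 vs cont=18.0617 → 18.0617 [wait]  node(3,3) S=302.4537 payoff=0.0000 vs cont=3.3283 → 3.3283 [wait]
k=2: node(2,0) S=94.1495 payoff=58.2805 vs cont=64.7515 → 64.7515 [wait]  node(2,1) S=150.1600 payoff=2.2700 vs cont=33.9993 → 33.9993 [wait]  node(2,2) S=239.4918 payoff=0.0000 vs cont=11.5878 → 11.5878 [wait]
k=1: node(1,0) S=118.9011 payoff=33.5289 vs cont=51.1545 → 51.1545 [wait]  node(1,1) S=189.6367 payoff=0.0000 vs cont=24.1313 → 24.1313 [wait]
k=0: node(0,0) S=150.1600 payoff=2.2700 vs cont=39.2242 → 39.2242 [wait]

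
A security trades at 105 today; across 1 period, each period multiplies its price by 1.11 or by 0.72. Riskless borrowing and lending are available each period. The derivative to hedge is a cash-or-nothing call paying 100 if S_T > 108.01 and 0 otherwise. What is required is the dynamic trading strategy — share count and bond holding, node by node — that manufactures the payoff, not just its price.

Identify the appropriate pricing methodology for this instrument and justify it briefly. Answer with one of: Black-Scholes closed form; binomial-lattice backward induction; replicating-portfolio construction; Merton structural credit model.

framework: replicating-portfolio construction

Key observation: the task asks for the hedge itself — share and bond holdings at every node of the 1-period tree on spot 105 with factors 1.11/0.72 — which is exactly what the replicating-portfolio construction produces.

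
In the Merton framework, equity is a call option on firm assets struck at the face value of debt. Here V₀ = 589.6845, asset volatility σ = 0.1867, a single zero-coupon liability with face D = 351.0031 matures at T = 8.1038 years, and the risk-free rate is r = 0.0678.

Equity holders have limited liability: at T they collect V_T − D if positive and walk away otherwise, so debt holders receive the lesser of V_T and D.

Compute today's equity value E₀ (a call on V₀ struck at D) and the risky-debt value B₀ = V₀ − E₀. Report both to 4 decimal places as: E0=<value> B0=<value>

Equity is a call on the firm's assets struck at D = 351.0031:
d₁ = [ln(V₀/D) + (r + σ²/2)T] / (σ√T)
   = [ln(589.6845/351.0031) + (0.0678 + 0.5·0.1867²)·8.1038] / (0.1867·√8.1038)
   = [0.518793 + 0.690674] / 0.531482 = 2.275649
d₂ = d₁ − σ√T = 2.275649 − 0.531482 = 1.744167
N(d₁) = 0.988566,  N(d₂) = 0.959435,  e^(−rT) = 0.577274
E₀ = V₀·N(d₁) − D·e^(−rT)·N(d₂)
   = 589.6845·0.988566 − 351.0031·0.577274·0.959435 = 388.536733
B₀ = V₀ − E₀ = 589.6845 − 388.536733 = 201.147767

E0=388.5367 B0=201.1478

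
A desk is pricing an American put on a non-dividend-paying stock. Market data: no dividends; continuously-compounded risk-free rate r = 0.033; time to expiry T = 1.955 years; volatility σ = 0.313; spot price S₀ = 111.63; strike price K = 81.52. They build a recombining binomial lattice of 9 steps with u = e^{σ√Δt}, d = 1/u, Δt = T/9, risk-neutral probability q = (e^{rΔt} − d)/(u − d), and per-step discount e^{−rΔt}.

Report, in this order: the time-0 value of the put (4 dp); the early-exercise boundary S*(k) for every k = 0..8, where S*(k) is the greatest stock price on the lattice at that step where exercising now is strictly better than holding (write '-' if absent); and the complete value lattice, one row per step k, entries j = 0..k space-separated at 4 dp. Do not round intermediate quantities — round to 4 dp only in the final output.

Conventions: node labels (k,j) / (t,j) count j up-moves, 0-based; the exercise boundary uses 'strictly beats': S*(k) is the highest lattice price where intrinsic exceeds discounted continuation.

params: Δt=0.21722 u=1.15706 d=0.86426 q=0.48816 e^(-rΔt)=0.99286
t_9 payoffs: 51.4879 41.3135 27.6923 9.4564 0.0000 0.0000 0.0000 0.0000 0.0000 0.0000
t_8: node(8,0) S=34.7489 payoff=46.7711 vs cont=46.1888 → 46.7711 [stop]  node(8,1) S=46.5212 payoff=34.9988 vs cont=34.4165 → 34.9988 [stop]  node(8,2) S=62.2818 payoff=19.2382 vs cont=18.6559 → 19.2382 [stop]  node(8,3) S=83.3817 payoff=0.0000 vs cont=4.8055 → 4.8055 [wait]  node(8,4) S=111.6300 payoff=0.0000 vs cont=0.0000 → 0.0000 [wait]  node(8,5) S=149.4483 payoff=0.0000 vs cont=0.0000 → 0.0000 [wait]  node(8,6) S=200.0787 payoff=0.0000 vs cont=0.0000 → 0.0000 [wait]  node(8,7) S=267.8618 payoff=0.0000 vs cont=0.0000 → 0.0000 [wait]  node(8,8) S=358.6087 payoff=0.0000 vs cont=0.0000 → 0.0000 [wait]  ⇒ S*(8)=62.2818
t_7: node(7,0) S=40.2065 payoff=41.3135 vs cont=40.7312 → 41.3135 [stop]  node(7,1) S=53.8277 payoff=27.6923 vs cont=27.1100 → 27.6923 [stop]  node(7,2) S=72.0636 payoff=9.4564 vs cont=12.1056 → 12.1056 [wait]  node(7,3) S=96.4775 payoff=0.0000 vs cont=2.4421 → 2.4421 [wait]  node(7,4) S=129.1623 payoff=0.0000 vs cont=0.0000 → 0.0000 [wait]  node(7,5) S=172.9203 payoff=0.0000 vs cont=0.0000 → 0.0000 [wait]  node(7,6) S=231.5026 payoff=0.0000 vs cont=0.0000 → 0.0000 [wait]  node(7,7) S=309.9316 payoff=0.0000 vs cont=0.0000 → 0.0000 [wait]  ⇒ S*(7)=53.8277
t_6: node(6,0) S=46.5212 payoff=34.9988 vs cont=34.4165 → 34.9988 [stop]  node(6,1) S=62.2818 payoff=19.2382 vs cont=19.9400 → 19.9400 [wait]  node(6,2) S=83.3817 payoff=0.0000 vs cont=7.3354 → 7.3354 [wait]  node(6,3) S=111.6300 payoff=0.0000 vs cont=1.2410 → 1.2410 [wait]  node(6,4) S=149.4483 payoff=0.0000 vs cont=0.0000 → 0.0000 [wait]  node(6,5) S=200.0787 payoff=0.0000 vs cont=0.0000 → 0.0000 [wait]  node(6,6) S=267.8618 payoff=0.0000 vs cont=0.0000 → 0.0000 [wait]  ⇒ S*(6)=46.5212
t_5: node(5,0) S=53.8277 payoff=27.6923 vs cont=27.4501 → 27.6923 [stop]  node(5,1) S=72.0636 payoff=9.4564 vs cont=13.6884 → 13.6884 [wait]  node(5,2) S=96.4775 payoff=0.0000 vs cont=4.3292 → 4.3292 [wait]  node(5,3) S=129.1623 payoff=0.0000 vs cont=0.6307 → 0.6307 [wait]  node(5,4) S=172.9203 payoff=0.0000 vs cont=0.0000 → 0.0000 [wait]  node(5,5) S=231.5026 payoff=0.0000 vs cont=0.0000 → 0.0000 [wait]  ⇒ S*(5)=53.8277
t_4: node(4,0) S=62.2818 payoff=19.2382 vs cont=20.7071 → 20.7071 [wait]  node(4,1) S=83.3817 payoff=0.0000 vs cont=9.0544 → 9.0544 [wait]  node(4,2) S=111.6300 payoff=0.0000 vs cont=2.5057 → 2.5057 [wait]  node(4,3) S=149.4483 payoff=0.0000 vs cont=0.3205 → 0.3205 [wait]  node(4,4) S=200.0787 payoff=0.0000 vs cont=0.0000 → 0.0000 [wait]  ⇒ S*(4)=-
t_3: node(3,0) S=72.0636 payoff=9.4564 vs cont=14.9114 → 14.9114 [wait]  node(3,1) S=96.4775 payoff=0.0000 vs cont=5.8157 → 5.8157 [wait]  node(3,2) S=129.1623 payoff=0.0000 vs cont=1.4287 → 1.4287 [wait]  node(3,3) S=172.9203 payoff=0.0000 vs cont=0.1629 → 0.1629 [wait]  ⇒ S*(3)=-
t_2: node(2,0) S=83.3817 payoff=0.0000 vs cont=10.3964 → 10.3964 [wait]  node(2,1) S=111.6300 payoff=0.0000 vs cont=3.6479 → 3.6479 [wait]  node(2,2) S=149.4483 payoff=0.0000 vs cont=0.8050 → 0.8050 [wait]  ⇒ S*(2)=-
t_1: node(1,0) S=96.4775 payoff=0.0000 vs cont=7.0513 → 7.0513 [wait]  node(1,1) S=129.1623 payoff=0.0000 vs cont=2.2439 → 2.2439 [wait]  ⇒ S*(1)=-
t_0: node(0,0) S=111.6300 payoff=0.0000 vs cont=4.6709 → 4.6709 [wait]  ⇒ S*(0)=-

price = 4.6709
boundary = - - - - - 53.8277 46.5212 53.8277 62.2818
tree:
4.6709
7.0513 2.2439
10.3964 3.6479 0.8050
14.9114 5.8157 1.4287 0.1629
20.7071 9.0544 2.5057 0.3205 0.0000
27.6923 13.6884 4.3292 0.6307 0.0000 0.0000
34.9988 19.9400 7.3354 1.2410 0.0000 0.0000 0.0000
41.3135 27.6923 12.1056 2.4421 0.0000 0.0000 0.0000 0.0000
46.7711 34.9988 19.2382 4.8055 0.0000 0.0000 0.0000 0.0000 0.0000
51.4879 41.3135 27.6923 9.4564 0.0000 0.0000 0.0000 0.0000 0.0000 0.0000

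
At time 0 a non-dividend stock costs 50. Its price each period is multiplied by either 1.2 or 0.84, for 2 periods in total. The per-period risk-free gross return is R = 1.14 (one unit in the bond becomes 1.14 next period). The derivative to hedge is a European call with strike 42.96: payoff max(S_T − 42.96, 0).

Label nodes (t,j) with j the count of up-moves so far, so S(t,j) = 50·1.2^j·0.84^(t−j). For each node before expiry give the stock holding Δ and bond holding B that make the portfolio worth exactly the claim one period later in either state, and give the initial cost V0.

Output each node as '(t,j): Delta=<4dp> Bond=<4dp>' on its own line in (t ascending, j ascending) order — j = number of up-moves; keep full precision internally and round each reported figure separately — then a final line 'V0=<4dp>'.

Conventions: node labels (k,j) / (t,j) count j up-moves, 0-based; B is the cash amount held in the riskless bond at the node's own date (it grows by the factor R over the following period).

Under the risk-neutral measure, an up-move has probability p* = (R−d)/(u−d) = 0.8333 and values discount at R = 1.14.
Expiry values: V(2,0)=0.0000, V(2,1)=7.4400, V(2,2)=29.0400
Node (1,0) S=42.0000: V=(p*·7.4400+(1−p*)·0.0000)/1.14=5.4386; Δ=(7.4400−0.0000)/(50.4000−35.2800)=0.4921; B=V−Δ·S=-15.2281
Node (1,1) S=60.0000: V=(p*·29.0400+(1−p*)·7.4400)/1.14=22.3158; Δ=(29.0400−7.4400)/(72.0000−50.4000)=1.0000; B=V−Δ·S=-37.6842
Node (0,0) S=50.0000: V=(p*·22.3158+(1−p*)·5.4386)/1.14=17.1078; Δ=(22.3158−5.4386)/(60.0000−42.0000)=0.9376; B=V−Δ·S=-29.7733
Check: Δ(0,0)·S0 + B(0,0) = 17.1078 = V0.

(0,0): Delta=0.9376 Bond=-29.7733
(1,0): Delta=0.4921 Bond=-15.2281
(1,1): Delta=1.0000 Bond=-37.6842
V0=17.1078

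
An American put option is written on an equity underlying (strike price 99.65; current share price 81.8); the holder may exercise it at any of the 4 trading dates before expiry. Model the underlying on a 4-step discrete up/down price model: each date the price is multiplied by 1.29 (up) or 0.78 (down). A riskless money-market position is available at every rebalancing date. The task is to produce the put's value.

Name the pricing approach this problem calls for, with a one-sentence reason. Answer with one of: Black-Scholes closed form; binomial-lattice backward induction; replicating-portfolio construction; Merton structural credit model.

framework: binomial-lattice backward induction

Key observation: with exercise allowed before expiry on a discrete up/down model (4 steps from spot 81.8), the strike-99.65 put's value must be rolled back through the tree testing early exercise at each node.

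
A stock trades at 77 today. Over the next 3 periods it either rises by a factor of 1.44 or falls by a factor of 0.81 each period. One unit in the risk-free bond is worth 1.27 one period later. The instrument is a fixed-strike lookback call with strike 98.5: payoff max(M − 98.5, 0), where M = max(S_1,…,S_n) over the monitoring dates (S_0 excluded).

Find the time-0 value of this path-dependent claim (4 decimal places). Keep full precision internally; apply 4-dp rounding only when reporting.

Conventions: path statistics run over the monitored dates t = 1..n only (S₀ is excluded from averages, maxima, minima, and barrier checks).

No-arbitrage gives p* = (R−d)/(u−d) = 0.7302: enumerate every path, weight its payoff by its p*-probability, and discount by R^3.
Enumerate all 2^3 = 8 price paths (U = up ×1.44, D = down ×0.81); each path with k up-moves has probability p*^k·(1−p*)^(3−k).
DDD: M=62.3700, payoff=0.0000, prob=0.019648
UDD: M=110.8800, payoff=12.3800, prob=0.053166
DUD: M=89.8128, payoff=0.0000, prob=0.053166
UUD: M=159.6672, payoff=61.1672, prob=0.143861
DDU: M=72.7484, payoff=0.0000, prob=0.053166
UDU: M=129.3304, payoff=30.8304, prob=0.143861
DUU: M=129.3304, payoff=30.8304, prob=0.143861
UUU: M=229.9208, payoff=131.4208, prob=0.389271
Price = Σ prob·payoff / R^3 = 69.486627 / 2.048383 = 33.9227

price = 33.9227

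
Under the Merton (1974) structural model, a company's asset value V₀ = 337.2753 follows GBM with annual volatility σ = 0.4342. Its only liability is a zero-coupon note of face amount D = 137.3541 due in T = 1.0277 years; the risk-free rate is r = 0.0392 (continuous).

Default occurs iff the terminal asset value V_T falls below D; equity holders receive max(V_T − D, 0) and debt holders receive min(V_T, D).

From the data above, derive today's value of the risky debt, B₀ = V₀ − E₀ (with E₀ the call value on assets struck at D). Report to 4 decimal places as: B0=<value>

With assets at 337.2753 and a single debt payment of 137.3541 at 1.0277 years:
d₁ = [ln(V₀/D) + (r + σ²/2)T] / (σ√T)
   = [ln(337.2753/137.3541) + (0.0392 + 0.5·0.4342²)·1.0277] / (0.4342·√1.0277)
   = [0.898337 + 0.137162] / 0.440173 = 2.352484
d₂ = d₁ − σ√T = 2.352484 − 0.440173 = 1.912312
N(d₁) = 0.990676,  N(d₂) = 0.972082,  e^(−rT) = 0.960515
E₀ = V₀·N(d₁) − D·e^(−rT)·N(d₂)
   = 337.2753·0.990676 − 137.3541·0.960515·0.972082 = 205.883067
B₀ = V₀ − E₀ = 337.2753 − 205.883067 = 131.392233

B0=131.3922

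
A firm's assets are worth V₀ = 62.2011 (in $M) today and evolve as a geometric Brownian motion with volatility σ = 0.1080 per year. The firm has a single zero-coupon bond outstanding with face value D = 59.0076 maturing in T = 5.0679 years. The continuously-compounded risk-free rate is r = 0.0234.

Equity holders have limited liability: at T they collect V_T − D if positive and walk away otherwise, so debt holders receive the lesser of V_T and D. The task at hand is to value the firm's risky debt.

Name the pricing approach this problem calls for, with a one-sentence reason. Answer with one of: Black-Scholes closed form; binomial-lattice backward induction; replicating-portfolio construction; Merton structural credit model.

Key observation: assets follow a GBM and default happens iff V_T < 59.0076; valuing claims on that split (equity as a call, risky debt as the residual) is the structural model's definition.

framework: Merton structural credit model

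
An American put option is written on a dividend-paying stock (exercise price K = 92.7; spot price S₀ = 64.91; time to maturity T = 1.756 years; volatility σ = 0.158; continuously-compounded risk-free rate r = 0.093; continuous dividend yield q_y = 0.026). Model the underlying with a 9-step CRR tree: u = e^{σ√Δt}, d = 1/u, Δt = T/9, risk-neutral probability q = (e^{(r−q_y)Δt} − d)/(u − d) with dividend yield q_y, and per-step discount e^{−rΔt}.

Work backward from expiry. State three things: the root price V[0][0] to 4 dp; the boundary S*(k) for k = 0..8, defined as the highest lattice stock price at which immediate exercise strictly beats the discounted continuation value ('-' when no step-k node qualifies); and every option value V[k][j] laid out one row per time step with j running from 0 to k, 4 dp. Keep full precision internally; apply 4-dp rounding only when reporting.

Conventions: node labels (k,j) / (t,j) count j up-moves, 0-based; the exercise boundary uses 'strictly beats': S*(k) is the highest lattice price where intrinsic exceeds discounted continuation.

params: Δt=0.19511 u=1.07228 d=0.93259 q=0.57675 e^(-rΔt)=0.98202
t_9 payoffs: 58.0643 52.8761 46.9108 40.0519 32.1657 23.0981 12.6722 0.6846 0.0000 0.0000
t_8: node(8,0) S=37.1393 payoff=55.5607 vs cont=54.0817 → 55.5607 [stop]  node(8,1) S=42.7025 payoff=49.9975 vs cont=48.5467 → 49.9975 [stop]  node(8,2) S=49.0990 payoff=43.6010 vs cont=42.1825 → 43.6010 [stop]  node(8,3) S=56.4537 payoff=36.2463 vs cont=34.8651 → 36.2463 [stop]  node(8,4) S=64.9100 payoff=27.7900 vs cont=26.4515 → 27.7900 [stop]  node(8,5) S=74.6330 payoff=18.0670 vs cont=16.7777 → 18.0670 [stop]  node(8,6) S=85.8125 payoff=6.8875 vs cont=5.6548 → 6.8875 [stop]  node(8,7) S=98.6666 payoff=0.0000 vs cont=0.2846 → 0.2846 [wait]  node(8,8) S=113.4461 payoff=0.0000 vs cont=0.0000 → 0.0000 [wait]  ⇒ S*(8)=85.8125
t_7: node(7,0) S=39.8239 payoff=52.8761 vs cont=51.4107 → 52.8761 [stop]  node(7,1) S=45.7892 payoff=46.9108 vs cont=45.4756 → 46.9108 [stop]  node(7,2) S=52.6481 payoff=40.0519 vs cont=38.6514 → 40.0519 [stop]  node(7,3) S=60.5343 payoff=32.1657 vs cont=30.8051 → 32.1657 [stop]  node(7,4) S=69.6019 payoff=23.0981 vs cont=21.7833 → 23.0981 [stop]  node(7,5) S=80.0278 payoff=12.6722 vs cont=11.4102 → 12.6722 [stop]  node(7,6) S=92.0154 payoff=0.6846 vs cont=3.0239 → 3.0239 [wait]  node(7,7) S=105.7986 payoff=0.0000 vs cont=0.1183 → 0.1183 [wait]  ⇒ S*(7)=80.0278
t_6: node(6,0) S=42.7025 payoff=49.9975 vs cont=48.5467 → 49.9975 [stop]  node(6,1) S=49.0990 payoff=43.6010 vs cont=42.1825 → 43.6010 [stop]  node(6,2) S=56.4537 payoff=36.2463 vs cont=34.8651 → 36.2463 [stop]  node(6,3) S=64.9100 payoff=27.7900 vs cont=26.4515 → 27.7900 [stop]  node(6,4) S=74.6330 payoff=18.0670 vs cont=16.7777 → 18.0670 [stop]  node(6,5) S=85.8125 payoff=6.8875 vs cont=6.9797 → 6.9797 [wait]  node(6,6) S=98.6666 payoff=0.0000 vs cont=1.3238 → 1.3238 [wait]  ⇒ S*(6)=74.6330
t_5: node(5,0) S=45.7892 payoff=46.9108 vs cont=45.4756 → 46.9108 [stop]  node(5,1) S=52.6481 payoff=40.0519 vs cont=38.6514 → 40.0519 [stop]  node(5,2) S=60.5343 payoff=32.1657 vs cont=30.8051 → 32.1657 [stop]  node(5,3) S=69.6019 payoff=23.0981 vs cont=21.7833 → 23.0981 [stop]  node(5,4) S=80.0278 payoff=12.6722 vs cont=11.4625 → 12.6722 [stop]  node(5,5) S=92.0154 payoff=0.6846 vs cont=3.6508 → 3.6508 [wait]  ⇒ S*(5)=80.0278
t_4: node(4,0) S=49.0990 payoff=43.6010 vs cont=42.1825 → 43.6010 [stop]  node(4,1) S=56.4537 payoff=36.2463 vs cont=34.8651 → 36.2463 [stop]  node(4,2) S=64.9100 payoff=27.7900 vs cont=26.4515 → 27.7900 [stop]  node(4,3) S=74.6330 payoff=18.0670 vs cont=16.7777 → 18.0670 [stop]  node(4,4) S=85.8125 payoff=6.8875 vs cont=7.3348 → 7.3348 [wait]  ⇒ S*(4)=74.6330
t_3: node(3,0) S=52.6481 payoff=40.0519 vs cont=38.6514 → 40.0519 [stop]  node(3,1) S=60.5343 payoff=32.1657 vs cont=30.8051 → 32.1657 [stop]  node(3,2) S=69.6019 payoff=23.0981 vs cont=21.7833 → 23.0981 [stop]  node(3,3) S=80.0278 payoff=12.6722 vs cont=11.6636 → 12.6722 [stop]  ⇒ S*(3)=80.0278
t_2: node(2,0) S=56.4537 payoff=36.2463 vs cont=34.8651 → 36.2463 [stop]  node(2,1) S=64.9100 payoff=27.7900 vs cont=26.4515 → 27.7900 [stop]  node(2,2) S=74.6330 payoff=18.0670 vs cont=16.7777 → 18.0670 [stop]  ⇒ S*(2)=74.6330
t_1: node(1,0) S=60.5343 payoff=32.1657 vs cont=30.8051 → 32.1657 [stop]  node(1,1) S=69.6019 payoff=23.0981 vs cont=21.7833 → 23.0981 [stop]  ⇒ S*(1)=69.6019
t_0: node(0,0) S=64.9100 payoff=27.7900 vs cont=26.4515 → 27.7900 [stop]  ⇒ S*(0)=64.9100

price = 27.7900
boundary = 64.9100 69.6019 74.6330 80.0278 74.6330 80.0278 74.6330 80.0278 85.8125
tree:
27.7900
32.1657 23.0981
36.2463 27.7900 18.0670
40.0519 32.1657 23.0981 12.6722
43.6010 36.2463 27.7900 18.0670 7.3348
46.9108 40.0519 32.1657 23.0981 12.6722 3.6508
49.9975 43.6010 36.2463 27.7900 18.0670 6.9797 1.3238
52.8761 46.9108 40.0519 32.1657 23.0981 12.6722 3.0239 0.1183
55.5607 49.9975 43.6010 36.2463 27.7900 18.0670 6.8875 0.2846 0.0000
58.0643 52.8761 46.9108 40.0519 32.1657 23.0981 12.6722 0.6846 0.0000 0.0000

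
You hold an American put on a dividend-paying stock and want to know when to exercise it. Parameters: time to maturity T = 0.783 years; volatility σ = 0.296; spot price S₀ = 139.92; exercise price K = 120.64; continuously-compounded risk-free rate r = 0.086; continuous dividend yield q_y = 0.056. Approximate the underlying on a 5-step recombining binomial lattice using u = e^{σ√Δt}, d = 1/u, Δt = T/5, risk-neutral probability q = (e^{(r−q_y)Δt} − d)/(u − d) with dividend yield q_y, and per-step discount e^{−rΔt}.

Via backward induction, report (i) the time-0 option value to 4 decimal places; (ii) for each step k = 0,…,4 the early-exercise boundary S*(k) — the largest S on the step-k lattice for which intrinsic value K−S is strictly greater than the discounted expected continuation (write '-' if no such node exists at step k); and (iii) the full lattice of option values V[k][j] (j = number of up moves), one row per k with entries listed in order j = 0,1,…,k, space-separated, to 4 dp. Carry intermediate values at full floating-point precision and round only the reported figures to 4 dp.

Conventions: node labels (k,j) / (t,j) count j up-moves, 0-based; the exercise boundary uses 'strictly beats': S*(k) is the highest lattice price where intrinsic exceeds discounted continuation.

Δt=0.15660, u=1.12427, d=0.88946, q=0.49080, disc=e^(-rΔt)=0.98662
k=5 terminal: V=max(K-S,0) → 42.7424 22.1786 0.0000 0.0000 0.0000 0.0000
k=4: j=0 S=87.5780 intr=33.0620 cont=32.2128 V=33.0620[EX]; j=1 S=110.6974 intr=9.9426 cont=11.1421 V=11.1421[hold]; j=2 S=139.9200 intr=0.0000 cont=0.0000 V=0.0000[hold]; j=3 S=176.8570 intr=0.0000 cont=0.0000 V=0.0000[hold]; j=4 S=223.5448 intr=0.0000 cont=0.0000 V=0.0000[hold]  S*(4)=87.5780
k=3: j=0 S=98.4614 intr=22.1786 cont=22.0053 V=22.1786[EX]; j=1 S=124.4539 intr=0.0000 cont=5.5976 V=5.5976[hold]; j=2 S=157.3081 intr=0.0000 cont=0.0000 V=0.0000[hold]; j=3 S=198.8352 intr=0.0000 cont=0.0000 V=0.0000[hold]  S*(3)=98.4614
k=2: j=0 S=110.6974 intr=9.9426 cont=13.8527 V=13.8527[hold]; j=1 S=139.9200 intr=0.0000 cont=2.8122 V=2.8122[hold]; j=2 S=176.8570 intr=0.0000 cont=0.0000 V=0.0000[hold]  S*(2)=-
k=1: j=0 S=124.4539 intr=0.0000 cont=8.3211 V=8.3211[hold]; j=1 S=157.3081 intr=0.0000 cont=1.4128 V=1.4128[hold]  S*(1)=-
k=0: j=0 S=139.9200 intr=0.0000 cont=4.8645 V=4.8645[hold]  S*(0)=-

price = 4.8645
boundary = - - - 98.4614 87.5780
tree:
4.8645
8.3211 1.4128
13.8527 2.8122 0.0000
22.1786 5.5976 0.0000 0.0000
33.0620 11.1421 0.0000 0.0000 0.0000
42.7424 22.1786 0.0000 0.0000 0.0000 0.0000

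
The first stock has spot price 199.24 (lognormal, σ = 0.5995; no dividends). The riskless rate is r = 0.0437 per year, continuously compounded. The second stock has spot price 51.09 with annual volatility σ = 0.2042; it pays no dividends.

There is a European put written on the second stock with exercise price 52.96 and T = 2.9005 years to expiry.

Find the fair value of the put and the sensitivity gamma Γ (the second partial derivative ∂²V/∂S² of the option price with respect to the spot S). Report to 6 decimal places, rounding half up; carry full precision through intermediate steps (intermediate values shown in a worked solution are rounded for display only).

price = 4.755381
Γ = 0.020427

σ√T = 0.2042·√2.9005 = 0.347770
d₁ = (ln(S/K) + (r+σ²/2)T) / (σ√T) = (ln(51.09/52.96) + (0.0437+0.2042²/2)·2.9005) / 0.347770 = (-0.035948 + 0.187224) / 0.347770 = 0.434988
d₂ = d₁ − σ√T = 0.434988 − 0.347770 = 0.087218
e^{−rT} = 0.880952
N(−d₁) = 0.331786,  N(−d₂) = 0.465249
Put price V = K·e^{−rT}·N(−d₂) − S·N(−d₁) = 21.706310 − 16.950929 = 4.755381
φ(d₁) = (1/√(2π))·e^{−d₁²/2} = 0.362930
Γ = φ(d₁) / (S·σ·√T) = 0.020427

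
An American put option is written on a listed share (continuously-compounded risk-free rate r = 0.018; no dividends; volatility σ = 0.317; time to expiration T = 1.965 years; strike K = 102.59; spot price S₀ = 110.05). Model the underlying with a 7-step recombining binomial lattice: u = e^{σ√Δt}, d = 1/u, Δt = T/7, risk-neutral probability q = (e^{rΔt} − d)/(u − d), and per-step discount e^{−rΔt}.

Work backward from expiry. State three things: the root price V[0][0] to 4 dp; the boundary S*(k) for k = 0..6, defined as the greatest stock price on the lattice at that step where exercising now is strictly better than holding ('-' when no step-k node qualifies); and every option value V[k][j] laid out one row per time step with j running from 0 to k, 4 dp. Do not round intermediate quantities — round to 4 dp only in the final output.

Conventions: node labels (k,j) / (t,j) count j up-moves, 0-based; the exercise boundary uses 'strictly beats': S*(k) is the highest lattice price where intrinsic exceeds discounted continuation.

price = 14.1474
boundary = - - - - 56.2113 66.4913 78.6514
tree:
14.1474
20.0466 7.7293
27.5540 11.9008 3.1666
36.5243 17.8594 5.3925 0.7216
46.3787 25.9411 9.0506 1.3765 0.0000
55.0694 36.0987 14.9070 2.6257 0.0000 0.0000
62.4165 46.3787 23.9386 5.0087 0.0000 0.0000 0.0000
68.6276 55.0694 36.0987 9.5546 0.0000 0.0000 0.0000 0.0000

Δt=0.28071  u=1.18288  d=0.84539  q=0.47312  discount=0.99496
step 7 (expiry): payoffs max(K−S,0) = 68.6276 55.0694 36.0987 9.5546 0.0000 0.0000 0.0000 0.0000
step 6: (k=6,j=0): S=40.1735, K−S=62.4165, hold=61.8994 ⇒ V=62.4165 exercise | (k=6,j=1): S=56.2113, K−S=46.3787, hold=45.8617 ⇒ V=46.3787 exercise | (k=6,j=2): S=78.6514, K−S=23.9386, hold=23.4215 ⇒ V=23.9386 exercise | (k=6,j=3): S=110.0500, K−S=0.0000, hold=5.0087 ⇒ V=5.0087 continue | (k=6,j=4): S=153.9832, K−S=0.0000, hold=0.0000 ⇒ V=0.0000 continue | (k=6,j=5): S=215.4551, K−S=0.0000, hold=0.0000 ⇒ V=0.0000 continue | (k=6,j=6): S=301.4673, K−S=0.0000, hold=0.0000 ⇒ V=0.0000 continue  boundary S*=78.6514
step 5: (k=5,j=0): S=47.5206, K−S=55.0694, hold=54.5524 ⇒ V=55.0694 exercise | (k=5,j=1): S=66.4913, K−S=36.0987, hold=35.5816 ⇒ V=36.0987 exercise | (k=5,j=2): S=93.0354, K−S=9.5546, hold=14.9070 ⇒ V=14.9070 continue | (k=5,j=3): S=130.1762, K−S=0.0000, hold=2.6257 ⇒ V=2.6257 continue | (k=5,j=4): S=182.1441, K−S=0.0000, hold=0.0000 ⇒ V=0.0000 continue | (k=5,j=5): S=254.8581, K−S=0.0000, hold=0.0000 ⇒ V=0.0000 continue  boundary S*=66.4913
step 4: (k=4,j=0): S=56.2113, K−S=46.3787, hold=45.8617 ⇒ V=46.3787 exercise | (k=4,j=1): S=78.6514, K−S=23.9386, hold=25.9411 ⇒ V=25.9411 continue | (k=4,j=2): S=110.0500, K−S=0.0000, hold=9.0506 ⇒ V=9.0506 continue | (k=4,j=3): S=153.9832, K−S=0.0000, hold=1.3765 ⇒ V=1.3765 continue | (k=4,j=4): S=215.4551, K−S=0.0000, hold=0.0000 ⇒ V=0.0000 continue  boundary S*=56.2113
step 3: (k=3,j=0): S=66.4913, K−S=36.0987, hold=36.5243 ⇒ V=36.5243 continue | (k=3,j=1): S=93.0354, K−S=9.5546, hold=17.8594 ⇒ V=17.8594 continue | (k=3,j=2): S=130.1762, K−S=0.0000, hold=5.3925 ⇒ V=5.3925 continue | (k=3,j=3): S=182.1441, K−S=0.0000, hold=0.7216 ⇒ V=0.7216 continue  boundary S*=-
step 2: (k=2,j=0): S=78.6514, K−S=23.9386, hold=27.5540 ⇒ V=27.5540 continue | (k=2,j=1): S=110.0500, K−S=0.0000, hold=11.9008 ⇒ V=11.9008 continue | (k=2,j=2): S=153.9832, K−S=0.0000, hold=3.1666 ⇒ V=3.1666 continue  boundary S*=-
step 1: (k=1,j=0): S=93.0354, K−S=9.5546, hold=20.0466 ⇒ V=20.0466 continue | (k=1,j=1): S=130.1762, K−S=0.0000, hold=7.7293 ⇒ V=7.7293 continue  boundary S*=-
step 0: (k=0,j=0): S=110.0500, K−S=0.0000, hold=14.1474 ⇒ V=14.1474 continue  boundary S*=-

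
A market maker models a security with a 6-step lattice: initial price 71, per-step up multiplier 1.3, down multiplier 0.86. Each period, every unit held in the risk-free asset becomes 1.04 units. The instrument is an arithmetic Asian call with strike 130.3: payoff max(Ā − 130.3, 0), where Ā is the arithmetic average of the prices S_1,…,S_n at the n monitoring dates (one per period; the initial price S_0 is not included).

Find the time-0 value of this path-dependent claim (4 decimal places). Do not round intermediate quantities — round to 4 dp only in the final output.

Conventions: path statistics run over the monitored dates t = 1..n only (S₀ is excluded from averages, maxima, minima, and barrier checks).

Under the martingale measure an up-move has probability p* = 0.4091; value the claim as the probability-weighted average of per-path payoffs, discounted 6 periods at R = 1.04.
Enumerate all 2^6 = 64 price paths (U = up ×1.3, D = down ×0.86); each path with k up-moves has probability p*^k·(1−p*)^(6−k).
DDDDDD: Ā=43.2823, payoff=0.0000, prob=0.042572
UDDDDD: Ā=65.4267, payoff=0.0000, prob=0.029473
DUDDDD: Ā=60.2201, payoff=0.0000, prob=0.029473
UUDDDD: Ā=91.0303, payoff=0.0000, prob=0.020404
DDUDDD: Ā=55.7423, payoff=0.0000, prob=0.029473
UDUDDD: Ā=84.2616, payoff=0.0000, prob=0.020404
DUUDDD: Ā=79.0550, payoff=0.0000, prob=0.020404
UUUDDD: Ā=119.5017, payoff=0.0000, prob=0.014126
DDDUDD: Ā=51.8915, payoff=0.0000, prob=0.029473
UDDUDD: Ā=78.4406, payoff=0.0000, prob=0.020404
DUDUDD: Ā=73.2339, payoff=0.0000, prob=0.020404
UUDUDD: Ā=110.7024, payoff=0.0000, prob=0.014126
DDUUDD: Ā=68.7562, payoff=0.0000, prob=0.020404
UDUUDD: Ā=103.9338, payoff=0.0000, prob=0.014126
DUUUDD: Ā=98.7271, payoff=0.0000, prob=0.014126
UUUUDD: Ā=149.2387, payoff=18.9387, prob=0.009780
DDDDUD: Ā=48.5797, payoff=0.0000, prob=0.029473
UDDDUD: Ā=73.4345, payoff=0.0000, prob=0.020404
DUDDUD: Ā=68.2278, payoff=0.0000, prob=0.020404
UUDDUD: Ā=103.1351, payoff=0.0000, prob=0.014126
DDUDUD: Ā=63.7501, payoff=0.0000, prob=0.020404
UDUDUD: Ā=96.3664, payoff=0.0000, prob=0.014126
DUUDUD: Ā=91.1597, payoff=0.0000, prob=0.014126
UUUDUD: Ā=137.7996, payoff=7.4996, prob=0.009780
DDDUUD: Ā=59.8992, payoff=0.0000, prob=0.020404
UDDUUD: Ā=90.5454, payoff=0.0000, prob=0.014126
DUDUUD: Ā=85.3387, payoff=0.0000, prob=0.014126
UUDUUD: Ā=129.0003, payoff=0.0000, prob=0.009780
DDUUUD: Ā=80.8610, payoff=0.0000, prob=0.014126
UDUUUD: Ā=122.2317, payoff=0.0000, prob=0.009780
DUUUUD: Ā=117.0250, payoff=0.0000, prob=0.009780
UUUUUD: Ā=176.8983, payoff=46.5983, prob=0.006770
DDDDDU: Ā=45.7316, payoff=0.0000, prob=0.029473
UDDDDU: Ā=69.1292, payoff=0.0000, prob=0.020404
DUDDDU: Ā=63.9226, payoff=0.0000, prob=0.020404
UUDDDU: Ā=96.6271, payoff=0.0000, prob=0.014126
DDUDDU: Ā=59.4448, payoff=0.0000, prob=0.020404
UDUDDU: Ā=89.8585, payoff=0.0000, prob=0.014126
DUUDDU: Ā=84.6518, payoff=0.0000, prob=0.014126
UUUDDU: Ā=127.9620, payoff=0.0000, prob=0.009780
DDDUDU: Ā=55.5940, payoff=0.0000, prob=0.020404
UDDUDU: Ā=84.0374, payoff=0.0000, prob=0.014126
DUDUDU: Ā=78.8308, payoff=0.0000, prob=0.014126
UUDUDU: Ā=119.1628, payoff=0.0000, prob=0.009780
DDUUDU: Ā=74.3530, payoff=0.0000, prob=0.014126
UDUUDU: Ā=112.3941, payoff=0.0000, prob=0.009780
DUUUDU: Ā=107.1874, payoff=0.0000, prob=0.009780
UUUUDU: Ā=162.0275, payoff=31.7275, prob=0.006770
DDDDUU: Ā=52.2823, payoff=0.0000, prob=0.020404
UDDDUU: Ā=79.0313, payoff=0.0000, prob=0.014126
DUDDUU: Ā=73.8246, payoff=0.0000, prob=0.014126
UUDDUU: Ā=111.5954, payoff=0.0000, prob=0.009780
DDUDUU: Ā=69.3469, payoff=0.0000, prob=0.014126
UDUDUU: Ā=104.8267, payoff=0.0000, prob=0.009780
DUUDUU: Ā=99.6201, payoff=0.0000, prob=0.009780
UUUDUU: Ā=150.5885, payoff=20.2885, prob=0.006770
DDDUUU: Ā=65.4961, payoff=0.0000, prob=0.014126
UDDUUU: Ā=99.0057, payoff=0.0000, prob=0.009780
DUDUUU: Ā=93.7990, payoff=0.0000, prob=0.009780
UUDUUU: Ā=141.7892, payoff=11.4892, prob=0.006770
DDUUUU: Ā=89.3213, payoff=0.0000, prob=0.009780
UDUUUU: Ā=135.0205, payoff=4.7205, prob=0.006770
DUUUUU: Ā=129.8139, payoff=0.0000, prob=0.006770
UUUUUU: Ā=196.2303, payoff=65.9303, prob=0.004687
Price = Σ prob·payoff / R^6 = 1.345002 / 1.265319 = 1.0630

price = 1.0630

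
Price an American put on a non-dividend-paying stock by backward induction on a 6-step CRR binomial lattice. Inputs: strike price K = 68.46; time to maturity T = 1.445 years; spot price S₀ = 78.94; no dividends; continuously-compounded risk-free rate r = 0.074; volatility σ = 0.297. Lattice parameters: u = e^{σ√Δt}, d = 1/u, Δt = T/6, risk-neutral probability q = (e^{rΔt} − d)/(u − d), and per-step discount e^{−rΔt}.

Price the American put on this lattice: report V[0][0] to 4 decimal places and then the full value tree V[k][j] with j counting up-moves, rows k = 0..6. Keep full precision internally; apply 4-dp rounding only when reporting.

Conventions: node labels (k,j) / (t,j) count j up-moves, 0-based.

price = 4.1314
tree:
4.1314
6.9159 1.7545
11.2151 3.2644 0.4491
17.4801 5.9330 0.9626 0.0000
24.3944 10.4362 2.0634 0.0000 0.0000
30.3709 17.4801 4.4230 0.0000 0.0000 0.0000
35.5369 24.3944 9.4809 0.0000 0.0000 0.0000 0.0000

Δt=0.24083, u=1.15691, d=0.86437, q=0.52509, disc=e^(-rΔt)=0.98234
k=6 terminal: V=max(K-S,0) → 35.5369 24.3944 9.4809 0.0000 0.0000 0.0000 0.0000
k=5: j=0 S=38.0891 intr=30.3709 cont=29.1617 V=30.3709[EX]; j=1 S=50.9799 intr=17.4801 cont=16.2708 V=17.4801[EX]; j=2 S=68.2335 intr=0.2265 cont=4.4230 V=4.4230[hold]; j=3 S=91.3264 intr=0.0000 cont=0.0000 V=0.0000[hold]; j=4 S=122.2349 intr=0.0000 cont=0.0000 V=0.0000[hold]; j=5 S=163.6039 intr=0.0000 cont=0.0000 V=0.0000[hold]
k=4: j=0 S=44.0656 intr=24.3944 cont=23.1851 V=24.3944[EX]; j=1 S=58.9791 intr=9.4809 cont=10.4362 V=10.4362[hold]; j=2 S=78.9400 intr=0.0000 cont=2.0634 V=2.0634[hold]; j=3 S=105.6564 intr=0.0000 cont=0.0000 V=0.0000[hold]; j=4 S=141.4147 intr=0.0000 cont=0.0000 V=0.0000[hold]
k=3: j=0 S=50.9799 intr=17.4801 cont=16.7636 V=17.4801[EX]; j=1 S=68.2335 intr=0.2265 cont=5.9330 V=5.9330[hold]; j=2 S=91.3264 intr=0.0000 cont=0.9626 V=0.9626[hold]; j=3 S=122.2349 intr=0.0000 cont=0.0000 V=0.0000[hold]
k=2: j=0 S=58.9791 intr=9.4809 cont=11.2151 V=11.2151[hold]; j=1 S=78.9400 intr=0.0000 cont=3.2644 V=3.2644[hold]; j=2 S=105.6564 intr=0.0000 cont=0.4491 V=0.4491[hold]
k=1: j=0 S=68.2335 intr=0.2265 cont=6.9159 V=6.9159[hold]; j=1 S=91.3264 intr=0.0000 cont=1.7545 V=1.7545[hold]
k=0: j=0 S=78.9400 intr=0.0000 cont=4.1314 V=4.1314[hold]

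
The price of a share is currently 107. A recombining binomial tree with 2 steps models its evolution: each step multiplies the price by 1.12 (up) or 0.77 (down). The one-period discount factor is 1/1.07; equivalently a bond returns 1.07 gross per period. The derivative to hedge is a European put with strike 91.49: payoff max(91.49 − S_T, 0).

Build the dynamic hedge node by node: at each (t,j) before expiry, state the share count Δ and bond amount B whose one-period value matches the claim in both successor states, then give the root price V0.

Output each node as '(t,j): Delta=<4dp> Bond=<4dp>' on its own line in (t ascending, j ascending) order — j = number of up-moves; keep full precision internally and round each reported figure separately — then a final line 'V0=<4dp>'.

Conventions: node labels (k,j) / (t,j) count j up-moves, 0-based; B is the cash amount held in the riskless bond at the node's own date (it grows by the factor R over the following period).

(0,0): Delta=-0.1000 Bond=11.1999
(1,0): Delta=-0.9727 Bond=83.8870
(1,1): Delta=0.0000 Bond=0.0000
V0=0.5000

No-arbitrage ⇒ martingale measure with p* = (R−d)/(u−d) = 0.8571.
At maturity the claim pays: V(2,0)=28.0497, V(2,1)=0.0000, V(2,2)=0.0000
Node (1,0) S=82.3900: V=(p*·0.0000+(1−p*)·28.0497)/1.07=3.7450; Δ=(0.0000−28.0497)/(92.2768−63.4403)=-0.9727; B=V−Δ·S=83.8870
Node (1,1) S=119.8400: V=(p*·0.0000+(1−p*)·0.0000)/1.07=0.0000; Δ=(0.0000−0.0000)/(134.2208−92.2768)=0.0000; B=V−Δ·S=0.0000
Node (0,0) S=107.0000: V=(p*·0.0000+(1−p*)·3.7450)/1.07=0.5000; Δ=(0.0000−3.7450)/(119.8400−82.3900)=-0.1000; B=V−Δ·S=11.1999
As a check, the time-0 holding Δ(0,0)·S0 + B(0,0) comes to 0.5000 — exactly V0.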